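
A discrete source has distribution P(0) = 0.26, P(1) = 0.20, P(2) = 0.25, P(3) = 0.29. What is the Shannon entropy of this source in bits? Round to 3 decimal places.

1.988 bits

H = −Σ pᵢ log₂ pᵢ.
−0.26·log₂(0.26) = 0.5053
−0.20·log₂(0.20) = 0.4644
−0.25·log₂(0.25) = 0.5000
−0.29·log₂(0.29) = 0.5179
Sum ≈ 1.9876 → 1.988 bits.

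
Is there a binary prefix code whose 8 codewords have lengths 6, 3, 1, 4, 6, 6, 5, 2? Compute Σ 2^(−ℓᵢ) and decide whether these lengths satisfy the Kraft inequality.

With common denominator 2^6 = 64: Σ 2^(−ℓᵢ) = 1/64 + 8/64 + 32/64 + 4/64 + 1/64 + 1/64 + 2/64 + 16/64 = 65/64 = 1.015625.
Kraft's inequality requires Σ ≤ 1; here Σ = 1.015625 > 1, so no such prefix code exists.

1.015625; no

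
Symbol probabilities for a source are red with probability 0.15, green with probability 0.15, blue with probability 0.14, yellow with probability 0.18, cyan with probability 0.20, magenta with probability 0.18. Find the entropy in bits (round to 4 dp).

2.5732 bits

H = −Σ pᵢ log₂ pᵢ.
−0.15·log₂(0.15) = 0.4105
−0.15·log₂(0.15) = 0.4105
−0.14·log₂(0.14) = 0.3971
−0.18·log₂(0.18) = 0.4453
−0.20·log₂(0.20) = 0.4644
−0.18·log₂(0.18) = 0.4453
Sum ≈ 2.5732 → 2.5732 bits.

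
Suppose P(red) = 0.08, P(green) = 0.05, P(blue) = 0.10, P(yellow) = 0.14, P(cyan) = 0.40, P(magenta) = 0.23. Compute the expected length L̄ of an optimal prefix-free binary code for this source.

2.33 bits/symbol

Repeatedly combine the two least-probable nodes; the expected code length is the sum of the merged weights.
merge 1/20 + 2/25 → 13/100
merge 1/10 + 13/100 → 23/100
merge 7/50 + 23/100 → 37/100
merge 23/100 + 37/100 → 3/5
merge 2/5 + 3/5 → 1
L = 13/100 + 23/100 + 37/100 + 3/5 + 1 = 233/100 = 2.33 bits/symbol.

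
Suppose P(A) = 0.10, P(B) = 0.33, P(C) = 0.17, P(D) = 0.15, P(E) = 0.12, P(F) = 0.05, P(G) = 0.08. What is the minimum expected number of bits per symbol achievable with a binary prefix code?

2.63 bits/symbol

Repeatedly combine the two least-probable nodes; the expected code length is the sum of the merged weights.
merge 1/20 + 2/25 → 13/100
merge 1/10 + 3/25 → 11/50
merge 13/100 + 3/20 → 7/25
merge 17/100 + 11/50 → 39/100
merge 7/25 + 33/100 → 61/100
merge 39/100 + 61/100 → 1
L = 13/100 + 11/50 + 7/25 + 39/100 + 61/100 + 1 = 263/100 = 2.63 bits/symbol.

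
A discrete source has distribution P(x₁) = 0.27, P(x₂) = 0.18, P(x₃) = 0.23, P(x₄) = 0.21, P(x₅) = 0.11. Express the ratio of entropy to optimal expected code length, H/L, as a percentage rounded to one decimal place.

Entropy H = −Σ p log₂ p ≈ 2.2661 bits.
Huffman merges: 11/100+9/50→29/100; 21/100+23/100→11/25; 27/100+29/100→14/25; 11/25+14/25→1. L = 229/100 ≈ 2.2900.
Efficiency = H/L = 2.2661/2.2900 = 99.0%.

99.0%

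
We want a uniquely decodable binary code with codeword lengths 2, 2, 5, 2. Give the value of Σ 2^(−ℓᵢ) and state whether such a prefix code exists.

0.78125; yes

With common denominator 2^5 = 32: Σ 2^(−ℓᵢ) = 8/32 + 8/32 + 1/32 + 8/32 = 25/32 = 0.78125.
Kraft's inequality requires Σ ≤ 1; here Σ = 0.78125 ≤ 1, so such a prefix code exists.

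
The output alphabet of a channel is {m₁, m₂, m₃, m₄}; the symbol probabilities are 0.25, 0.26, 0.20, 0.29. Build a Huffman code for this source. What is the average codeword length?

2 bits/symbol

Repeatedly combine the two least-probable nodes; the expected code length is the sum of the merged weights.
merge 1/5 + 1/4 → 9/20
merge 13/50 + 29/100 → 11/20
merge 9/20 + 11/20 → 1
L = 9/20 + 11/20 + 1 = 2 bits/symbol.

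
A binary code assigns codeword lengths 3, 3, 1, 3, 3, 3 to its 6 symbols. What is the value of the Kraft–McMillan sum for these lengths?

1.125

With common denominator 2^3 = 8: Σ 2^(−ℓᵢ) = 1/8 + 1/8 + 4/8 + 1/8 + 1/8 + 1/8 = 9/8 = 1.125.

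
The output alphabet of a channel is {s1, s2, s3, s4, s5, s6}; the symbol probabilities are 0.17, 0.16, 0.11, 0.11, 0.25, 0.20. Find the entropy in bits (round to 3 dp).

2.523 bits

H = −Σ pᵢ log₂ pᵢ.
−0.17·log₂(0.17) = 0.4346
−0.16·log₂(0.16) = 0.4230
−0.11·log₂(0.11) = 0.3503
−0.11·log₂(0.11) = 0.3503
−0.25·log₂(0.25) = 0.5000
−0.20·log₂(0.20) = 0.4644
Sum ≈ 2.5226 → 2.523 bits.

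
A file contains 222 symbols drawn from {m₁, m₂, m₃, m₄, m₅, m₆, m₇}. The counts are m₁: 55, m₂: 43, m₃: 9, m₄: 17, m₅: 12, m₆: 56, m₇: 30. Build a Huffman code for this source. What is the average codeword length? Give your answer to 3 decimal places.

Probabilities are the counts divided by 222.
Repeatedly combine the two least-probable nodes; the expected code length is the sum of the merged weights.
merge 3/74 + 2/37 → 7/74
merge 17/222 + 7/74 → 19/111
merge 5/37 + 19/111 → 34/111
merge 43/222 + 55/222 → 49/111
merge 28/111 + 34/111 → 62/111
merge 49/111 + 62/111 → 1
L = 7/74 + 19/111 + 34/111 + 49/111 + 62/111 + 1 = 571/222 ≈ 2.572 bits/symbol.

2.572 bits/symbol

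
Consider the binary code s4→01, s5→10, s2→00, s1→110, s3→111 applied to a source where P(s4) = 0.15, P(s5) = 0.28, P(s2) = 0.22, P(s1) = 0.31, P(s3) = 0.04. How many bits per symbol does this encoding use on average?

2.35 bits/symbol

L̄ = Σ pᵢ·ℓᵢ = 0.15·2 + 0.28·2 + 0.22·2 + 0.31·3 + 0.04·3 = 2.35 bits/symbol.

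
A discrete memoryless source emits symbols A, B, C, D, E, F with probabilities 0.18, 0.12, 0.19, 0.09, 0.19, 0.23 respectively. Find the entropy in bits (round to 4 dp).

H = −Σ pᵢ log₂ pᵢ.
−0.18·log₂(0.18) = 0.4453
−0.12·log₂(0.12) = 0.3671
−0.19·log₂(0.19) = 0.4552
−0.09·log₂(0.09) = 0.3127
−0.19·log₂(0.19) = 0.4552
−0.23·log₂(0.23) = 0.4877
Sum ≈ 2.5231 → 2.5231 bits.

2.5231 bits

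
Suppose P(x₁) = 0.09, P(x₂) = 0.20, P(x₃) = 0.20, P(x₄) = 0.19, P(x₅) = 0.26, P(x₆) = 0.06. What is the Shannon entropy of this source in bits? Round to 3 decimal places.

2.445 bits

H = −Σ pᵢ log₂ pᵢ.
−0.09·log₂(0.09) = 0.3127
−0.20·log₂(0.20) = 0.4644
−0.20·log₂(0.20) = 0.4644
−0.19·log₂(0.19) = 0.4552
−0.26·log₂(0.26) = 0.5053
−0.06·log₂(0.06) = 0.2435
Sum ≈ 2.4455 → 2.445 bits.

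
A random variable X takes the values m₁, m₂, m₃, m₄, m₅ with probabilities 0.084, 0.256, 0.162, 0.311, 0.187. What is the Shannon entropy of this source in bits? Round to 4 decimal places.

H = −Σ pᵢ log₂ pᵢ.
−0.084·log₂(0.084) = 0.3002
−0.256·log₂(0.256) = 0.5032
−0.162·log₂(0.162) = 0.4254
−0.311·log₂(0.311) = 0.5240
−0.187·log₂(0.187) = 0.4523
Sum ≈ 2.2052 → 2.2052 bits.

2.2052 bits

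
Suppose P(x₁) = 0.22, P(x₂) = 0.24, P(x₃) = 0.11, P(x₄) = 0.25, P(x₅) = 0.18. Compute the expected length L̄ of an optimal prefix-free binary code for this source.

Repeatedly combine the two least-probable nodes; the expected code length is the sum of the merged weights.
merge 11/100 + 9/50 → 29/100
merge 11/50 + 6/25 → 23/50
merge 1/4 + 29/100 → 27/50
merge 23/50 + 27/50 → 1
L = 29/100 + 23/50 + 27/50 + 1 = 229/100 = 2.29 bits/symbol.

2.29 bits/symbol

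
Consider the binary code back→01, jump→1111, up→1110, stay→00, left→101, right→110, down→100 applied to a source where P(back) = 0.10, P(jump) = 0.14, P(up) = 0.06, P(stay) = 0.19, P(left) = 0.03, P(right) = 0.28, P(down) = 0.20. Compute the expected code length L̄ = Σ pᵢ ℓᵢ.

2.91 bits/symbol

L̄ = Σ pᵢ·ℓᵢ = 0.10·2 + 0.14·4 + 0.06·4 + 0.19·2 + 0.03·3 + 0.28·3 + 0.20·3 = 2.91 bits/symbol.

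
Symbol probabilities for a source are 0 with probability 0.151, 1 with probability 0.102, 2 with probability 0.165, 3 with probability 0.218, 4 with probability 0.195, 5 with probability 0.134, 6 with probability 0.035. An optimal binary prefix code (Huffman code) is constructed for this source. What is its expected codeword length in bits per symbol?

Repeatedly combine the two least-probable nodes; the expected code length is the sum of the merged weights.
merge 7/200 + 51/500 → 137/1000
merge 67/500 + 137/1000 → 271/1000
merge 151/1000 + 33/200 → 79/250
merge 39/200 + 109/500 → 413/1000
merge 271/1000 + 79/250 → 587/1000
merge 413/1000 + 587/1000 → 1
L = 137/1000 + 271/1000 + 79/250 + 413/1000 + 587/1000 + 1 = 681/250 = 2.724 bits/symbol.

2.724 bits/symbol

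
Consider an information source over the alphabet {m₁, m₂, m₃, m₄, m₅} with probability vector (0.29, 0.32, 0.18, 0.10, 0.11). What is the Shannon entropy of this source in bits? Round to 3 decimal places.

H = −Σ pᵢ log₂ pᵢ.
−0.29·log₂(0.29) = 0.5179
−0.32·log₂(0.32) = 0.5260
−0.18·log₂(0.18) = 0.4453
−0.10·log₂(0.10) = 0.3322
−0.11·log₂(0.11) = 0.3503
Sum ≈ 2.1717 → 2.172 bits.

2.172 bits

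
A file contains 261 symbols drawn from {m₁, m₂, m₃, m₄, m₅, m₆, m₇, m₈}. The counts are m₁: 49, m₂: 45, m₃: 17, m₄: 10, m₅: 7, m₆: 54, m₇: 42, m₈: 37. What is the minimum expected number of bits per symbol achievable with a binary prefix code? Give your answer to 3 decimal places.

Probabilities are the counts divided by 261.
Repeatedly combine the two least-probable nodes; the expected code length is the sum of the merged weights.
merge 7/261 + 10/261 → 17/261
merge 17/261 + 17/261 → 34/261
merge 34/261 + 37/261 → 71/261
merge 14/87 + 5/29 → 1/3
merge 49/261 + 6/29 → 103/261
merge 71/261 + 1/3 → 158/261
merge 103/261 + 158/261 → 1
L = 17/261 + 34/261 + 71/261 + 1/3 + 103/261 + 158/261 + 1 = 731/261 ≈ 2.801 bits/symbol.

2.801 bits/symbol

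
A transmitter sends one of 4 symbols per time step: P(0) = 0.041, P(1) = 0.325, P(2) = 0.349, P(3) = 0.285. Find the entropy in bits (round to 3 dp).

1.762 bits

H = −Σ pᵢ log₂ pᵢ.
−0.041·log₂(0.041) = 0.1889
−0.325·log₂(0.325) = 0.5270
−0.349·log₂(0.349) = 0.5300
−0.285·log₂(0.285) = 0.5161
Sum ≈ 1.7621 → 1.762 bits.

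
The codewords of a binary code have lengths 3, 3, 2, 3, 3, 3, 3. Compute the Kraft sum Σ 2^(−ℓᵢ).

1

With common denominator 2^3 = 8: Σ 2^(−ℓᵢ) = 1/8 + 1/8 + 2/8 + 1/8 + 1/8 + 1/8 + 1/8 = 8/8 = 1.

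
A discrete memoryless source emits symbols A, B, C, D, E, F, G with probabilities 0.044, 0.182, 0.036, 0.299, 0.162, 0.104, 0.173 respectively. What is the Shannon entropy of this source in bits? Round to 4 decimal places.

H = −Σ pᵢ log₂ pᵢ.
−0.044·log₂(0.044) = 0.1983
−0.182·log₂(0.182) = 0.4474
−0.036·log₂(0.036) = 0.1727
−0.299·log₂(0.299) = 0.5208
−0.162·log₂(0.162) = 0.4254
−0.104·log₂(0.104) = 0.3396
−0.173·log₂(0.173) = 0.4379
Sum ≈ 2.5420 → 2.5420 bits.

2.5420 bits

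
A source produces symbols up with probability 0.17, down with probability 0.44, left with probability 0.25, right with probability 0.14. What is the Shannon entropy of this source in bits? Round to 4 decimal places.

1.8528 bits

H = −Σ pᵢ log₂ pᵢ.
−0.17·log₂(0.17) = 0.4346
−0.44·log₂(0.44) = 0.5211
−0.25·log₂(0.25) = 0.5000
−0.14·log₂(0.14) = 0.3971
Sum ≈ 1.8528 → 1.8528 bits.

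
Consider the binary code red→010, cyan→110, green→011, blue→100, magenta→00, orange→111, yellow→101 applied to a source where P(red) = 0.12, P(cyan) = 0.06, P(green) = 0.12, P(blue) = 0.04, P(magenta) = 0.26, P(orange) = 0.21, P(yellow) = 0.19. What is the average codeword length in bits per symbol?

2.74 bits/symbol

L̄ = Σ pᵢ·ℓᵢ = 0.12·3 + 0.06·3 + 0.12·3 + 0.04·3 + 0.26·2 + 0.21·3 + 0.19·3 = 2.74 bits/symbol.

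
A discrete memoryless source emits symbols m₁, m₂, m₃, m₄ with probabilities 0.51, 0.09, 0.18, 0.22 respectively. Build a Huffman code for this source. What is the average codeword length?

1.76 bits/symbol

Repeatedly combine the two least-probable nodes; the expected code length is the sum of the merged weights.
merge 9/100 + 9/50 → 27/100
merge 11/50 + 27/100 → 49/100
merge 49/100 + 51/100 → 1
L = 27/100 + 49/100 + 1 = 44/25 = 1.76 bits/symbol.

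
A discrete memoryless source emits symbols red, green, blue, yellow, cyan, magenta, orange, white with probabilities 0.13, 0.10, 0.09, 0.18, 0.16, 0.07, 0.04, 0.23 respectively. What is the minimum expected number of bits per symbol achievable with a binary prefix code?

2.88 bits/symbol

Repeatedly combine the two least-probable nodes; the expected code length is the sum of the merged weights.
merge 1/25 + 7/100 → 11/100
merge 9/100 + 1/10 → 19/100
merge 11/100 + 13/100 → 6/25
merge 4/25 + 9/50 → 17/50
merge 19/100 + 23/100 → 21/50
merge 6/25 + 17/50 → 29/50
merge 21/50 + 29/50 → 1
L = 11/100 + 19/100 + 6/25 + 17/50 + 21/50 + 29/50 + 1 = 72/25 = 2.88 bits/symbol.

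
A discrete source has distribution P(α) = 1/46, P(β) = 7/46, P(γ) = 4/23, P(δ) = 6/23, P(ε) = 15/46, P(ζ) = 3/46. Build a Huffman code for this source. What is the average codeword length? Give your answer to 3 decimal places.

Repeatedly combine the two least-probable nodes; the expected code length is the sum of the merged weights.
merge 1/46 + 3/46 → 2/23
merge 2/23 + 7/46 → 11/46
merge 4/23 + 11/46 → 19/46
merge 6/23 + 15/46 → 27/46
merge 19/46 + 27/46 → 1
L = 2/23 + 11/46 + 19/46 + 27/46 + 1 = 107/46 ≈ 2.326 bits/symbol.

2.326 bits/symbol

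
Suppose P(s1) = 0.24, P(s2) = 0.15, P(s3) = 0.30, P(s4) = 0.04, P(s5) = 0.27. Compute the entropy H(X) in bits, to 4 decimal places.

H = −Σ pᵢ log₂ pᵢ.
−0.24·log₂(0.24) = 0.4941
−0.15·log₂(0.15) = 0.4105
−0.30·log₂(0.30) = 0.5211
−0.04·log₂(0.04) = 0.1858
−0.27·log₂(0.27) = 0.5100
Sum ≈ 2.1215 → 2.1215 bits.

2.1215 bits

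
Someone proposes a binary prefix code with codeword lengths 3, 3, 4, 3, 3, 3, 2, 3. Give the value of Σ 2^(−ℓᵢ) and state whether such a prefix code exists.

With common denominator 2^4 = 16: Σ 2^(−ℓᵢ) = 2/16 + 2/16 + 1/16 + 2/16 + 2/16 + 2/16 + 4/16 + 2/16 = 17/16 = 1.0625.
Kraft's inequality requires Σ ≤ 1; here Σ = 1.0625 > 1, so no such prefix code exists.

1.0625; no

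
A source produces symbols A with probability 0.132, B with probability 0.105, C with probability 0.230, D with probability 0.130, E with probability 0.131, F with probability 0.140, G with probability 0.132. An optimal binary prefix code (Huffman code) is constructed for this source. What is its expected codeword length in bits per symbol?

2.77 bits/symbol

Repeatedly combine the two least-probable nodes; the expected code length is the sum of the merged weights.
merge 21/200 + 13/100 → 47/200
merge 131/1000 + 33/250 → 263/1000
merge 33/250 + 7/50 → 34/125
merge 23/100 + 47/200 → 93/200
merge 263/1000 + 34/125 → 107/200
merge 93/200 + 107/200 → 1
L = 47/200 + 263/1000 + 34/125 + 93/200 + 107/200 + 1 = 277/100 = 2.77 bits/symbol.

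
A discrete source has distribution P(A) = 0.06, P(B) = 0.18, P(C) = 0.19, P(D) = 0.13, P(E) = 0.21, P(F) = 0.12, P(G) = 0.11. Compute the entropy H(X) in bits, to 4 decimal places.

2.7169 bits

H = −Σ pᵢ log₂ pᵢ.
−0.06·log₂(0.06) = 0.2435
−0.18·log₂(0.18) = 0.4453
−0.19·log₂(0.19) = 0.4552
−0.13·log₂(0.13) = 0.3826
−0.21·log₂(0.21) = 0.4728
−0.12·log₂(0.12) = 0.3671
−0.11·log₂(0.11) = 0.3503
Sum ≈ 2.7169 → 2.7169 bits.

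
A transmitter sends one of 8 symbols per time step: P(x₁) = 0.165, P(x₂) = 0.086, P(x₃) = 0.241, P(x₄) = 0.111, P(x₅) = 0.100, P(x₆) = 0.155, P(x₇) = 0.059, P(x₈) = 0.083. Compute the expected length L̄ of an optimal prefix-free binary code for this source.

2.901 bits/symbol

Repeatedly combine the two least-probable nodes; the expected code length is the sum of the merged weights.
merge 59/1000 + 83/1000 → 71/500
merge 43/500 + 1/10 → 93/500
merge 111/1000 + 71/500 → 253/1000
merge 31/200 + 33/200 → 8/25
merge 93/500 + 241/1000 → 427/1000
merge 253/1000 + 8/25 → 573/1000
merge 427/1000 + 573/1000 → 1
L = 71/500 + 93/500 + 253/1000 + 8/25 + 427/1000 + 573/1000 + 1 = 2901/1000 = 2.901 bits/symbol.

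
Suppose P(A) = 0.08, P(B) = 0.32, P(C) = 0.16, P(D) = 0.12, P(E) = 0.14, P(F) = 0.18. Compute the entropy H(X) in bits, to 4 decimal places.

H = −Σ pᵢ log₂ pᵢ.
−0.08·log₂(0.08) = 0.2915
−0.32·log₂(0.32) = 0.5260
−0.16·log₂(0.16) = 0.4230
−0.12·log₂(0.12) = 0.3671
−0.14·log₂(0.14) = 0.3971
−0.18·log₂(0.18) = 0.4453
Sum ≈ 2.4500 → 2.4500 bits.

2.4500 bits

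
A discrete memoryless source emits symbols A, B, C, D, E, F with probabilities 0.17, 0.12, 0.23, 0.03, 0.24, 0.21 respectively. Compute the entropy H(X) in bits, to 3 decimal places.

H = −Σ pᵢ log₂ pᵢ.
−0.17·log₂(0.17) = 0.4346
−0.12·log₂(0.12) = 0.3671
−0.23·log₂(0.23) = 0.4877
−0.03·log₂(0.03) = 0.1518
−0.24·log₂(0.24) = 0.4941
−0.21·log₂(0.21) = 0.4728
Sum ≈ 2.4080 → 2.408 bits.

2.408 bits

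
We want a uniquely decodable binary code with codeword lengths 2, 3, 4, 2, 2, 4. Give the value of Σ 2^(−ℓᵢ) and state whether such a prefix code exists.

1; yes

With common denominator 2^4 = 16: Σ 2^(−ℓᵢ) = 4/16 + 2/16 + 1/16 + 4/16 + 4/16 + 1/16 = 16/16 = 1.
Kraft's inequality requires Σ ≤ 1; here Σ = 1 ≤ 1, so such a prefix code exists.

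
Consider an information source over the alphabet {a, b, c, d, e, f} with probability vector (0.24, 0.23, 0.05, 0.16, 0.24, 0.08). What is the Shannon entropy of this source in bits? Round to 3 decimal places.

H = −Σ pᵢ log₂ pᵢ.
−0.24·log₂(0.24) = 0.4941
−0.23·log₂(0.23) = 0.4877
−0.05·log₂(0.05) = 0.2161
−0.16·log₂(0.16) = 0.4230
−0.24·log₂(0.24) = 0.4941
−0.08·log₂(0.08) = 0.2915
Sum ≈ 2.4066 → 2.407 bits.

2.407 bits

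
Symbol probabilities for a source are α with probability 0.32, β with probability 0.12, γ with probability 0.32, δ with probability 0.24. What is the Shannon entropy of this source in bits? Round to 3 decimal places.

1.913 bits

H = −Σ pᵢ log₂ pᵢ.
−0.32·log₂(0.32) = 0.5260
−0.12·log₂(0.12) = 0.3671
−0.32·log₂(0.32) = 0.5260
−0.24·log₂(0.24) = 0.4941
Sum ≈ 1.9133 → 1.913 bits.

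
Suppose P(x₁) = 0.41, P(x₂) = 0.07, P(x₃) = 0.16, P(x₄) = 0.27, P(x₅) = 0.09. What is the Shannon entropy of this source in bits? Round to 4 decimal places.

2.0416 bits

H = −Σ pᵢ log₂ pᵢ.
−0.41·log₂(0.41) = 0.5274
−0.07·log₂(0.07) = 0.2686
−0.16·log₂(0.16) = 0.4230
−0.27·log₂(0.27) = 0.5100
−0.09·log₂(0.09) = 0.3127
Sum ≈ 2.0416 → 2.0416 bits.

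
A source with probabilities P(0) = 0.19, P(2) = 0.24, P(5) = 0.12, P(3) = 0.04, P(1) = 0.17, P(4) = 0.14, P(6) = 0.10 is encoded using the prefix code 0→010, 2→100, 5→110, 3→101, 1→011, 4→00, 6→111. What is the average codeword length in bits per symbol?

2.86 bits/symbol

L̄ = Σ pᵢ·ℓᵢ = 0.19·3 + 0.24·3 + 0.12·3 + 0.04·3 + 0.17·3 + 0.14·2 + 0.10·3 = 2.86 bits/symbol.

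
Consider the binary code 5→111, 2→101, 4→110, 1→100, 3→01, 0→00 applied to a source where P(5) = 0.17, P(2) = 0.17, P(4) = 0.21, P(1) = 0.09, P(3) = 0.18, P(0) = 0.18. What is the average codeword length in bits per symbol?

2.64 bits/symbol

L̄ = Σ pᵢ·ℓᵢ = 0.17·3 + 0.17·3 + 0.21·3 + 0.09·3 + 0.18·2 + 0.18·2 = 2.64 bits/symbol.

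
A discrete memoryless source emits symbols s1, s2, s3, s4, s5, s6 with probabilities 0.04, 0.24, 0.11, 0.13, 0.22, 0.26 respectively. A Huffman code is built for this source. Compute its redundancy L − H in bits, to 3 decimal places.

Entropy H = −Σ p log₂ p ≈ 2.3987 bits.
Huffman merges: 1/25+11/100→3/20; 13/100+3/20→7/25; 11/50+6/25→23/50; 13/50+7/25→27/50; 23/50+27/50→1. L = 243/100 ≈ 2.4300.
L − H = 2.4300 − 2.3987 = 0.031 bits.

0.031 bits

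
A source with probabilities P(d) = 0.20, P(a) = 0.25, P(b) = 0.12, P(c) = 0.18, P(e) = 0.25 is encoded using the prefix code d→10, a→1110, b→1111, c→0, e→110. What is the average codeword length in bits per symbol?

2.81 bits/symbol

L̄ = Σ pᵢ·ℓᵢ = 0.20·2 + 0.25·4 + 0.12·4 + 0.18·1 + 0.25·3 = 2.81 bits/symbol.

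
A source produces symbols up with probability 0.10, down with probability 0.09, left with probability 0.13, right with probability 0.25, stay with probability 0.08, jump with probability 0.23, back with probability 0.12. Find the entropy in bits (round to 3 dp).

H = −Σ pᵢ log₂ pᵢ.
−0.10·log₂(0.10) = 0.3322
−0.09·log₂(0.09) = 0.3127
−0.13·log₂(0.13) = 0.3826
−0.25·log₂(0.25) = 0.5000
−0.08·log₂(0.08) = 0.2915
−0.23·log₂(0.23) = 0.4877
−0.12·log₂(0.12) = 0.3671
Sum ≈ 2.6737 → 2.674 bits.

2.674 bits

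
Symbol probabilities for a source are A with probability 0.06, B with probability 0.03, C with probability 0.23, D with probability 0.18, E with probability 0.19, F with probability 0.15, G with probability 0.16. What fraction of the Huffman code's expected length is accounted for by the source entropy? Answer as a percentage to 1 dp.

Entropy H = −Σ p log₂ p ≈ 2.6171 bits.
Huffman merges: 3/100+3/50→9/100; 9/100+3/20→6/25; 4/25+9/50→17/50; 19/100+23/100→21/50; 6/25+17/50→29/50; 21/50+29/50→1. L = 267/100 ≈ 2.6700.
Efficiency = H/L = 2.6171/2.6700 = 98.0%.

98.0%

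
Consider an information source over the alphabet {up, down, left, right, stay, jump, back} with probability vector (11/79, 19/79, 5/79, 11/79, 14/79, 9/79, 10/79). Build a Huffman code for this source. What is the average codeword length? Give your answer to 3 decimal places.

Repeatedly combine the two least-probable nodes; the expected code length is the sum of the merged weights.
merge 5/79 + 9/79 → 14/79
merge 10/79 + 11/79 → 21/79
merge 11/79 + 14/79 → 25/79
merge 14/79 + 19/79 → 33/79
merge 21/79 + 25/79 → 46/79
merge 33/79 + 46/79 → 1
L = 14/79 + 21/79 + 25/79 + 33/79 + 46/79 + 1 = 218/79 ≈ 2.759 bits/symbol.

2.759 bits/symbol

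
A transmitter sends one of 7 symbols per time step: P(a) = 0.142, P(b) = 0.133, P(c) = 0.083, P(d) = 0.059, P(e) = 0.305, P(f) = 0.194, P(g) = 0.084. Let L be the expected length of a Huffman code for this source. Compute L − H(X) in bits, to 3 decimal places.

0.035 bits

Entropy H = −Σ p log₂ p ≈ 2.6076 bits.
Huffman merges: 59/1000+83/1000→71/500; 21/250+133/1000→217/1000; 71/500+71/500→71/250; 97/500+217/1000→411/1000; 71/250+61/200→589/1000; 411/1000+589/1000→1. L = 2643/1000 ≈ 2.6430.
L − H = 2.6430 − 2.6076 = 0.035 bits.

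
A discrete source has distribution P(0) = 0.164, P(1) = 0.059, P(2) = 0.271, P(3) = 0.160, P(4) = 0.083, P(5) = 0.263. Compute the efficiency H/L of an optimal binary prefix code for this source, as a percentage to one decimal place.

98.5%

Entropy H = −Σ p log₂ p ≈ 2.4069 bits.
Huffman merges: 59/1000+83/1000→71/500; 71/500+4/25→151/500; 41/250+263/1000→427/1000; 271/1000+151/500→573/1000; 427/1000+573/1000→1. L = 611/250 ≈ 2.4440.
Efficiency = H/L = 2.4069/2.4440 = 98.5%.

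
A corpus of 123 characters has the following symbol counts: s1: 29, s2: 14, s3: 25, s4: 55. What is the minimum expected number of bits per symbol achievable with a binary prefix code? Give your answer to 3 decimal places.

1.870 bits/symbol

Probabilities are the counts divided by 123.
Repeatedly combine the two least-probable nodes; the expected code length is the sum of the merged weights.
merge 14/123 + 25/123 → 13/41
merge 29/123 + 13/41 → 68/123
merge 55/123 + 68/123 → 1
L = 13/41 + 68/123 + 1 = 230/123 ≈ 1.870 bits/symbol.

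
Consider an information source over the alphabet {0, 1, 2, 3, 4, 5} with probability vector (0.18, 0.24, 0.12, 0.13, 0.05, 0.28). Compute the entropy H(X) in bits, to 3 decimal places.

2.419 bits

H = −Σ pᵢ log₂ pᵢ.
−0.18·log₂(0.18) = 0.4453
−0.24·log₂(0.24) = 0.4941
−0.12·log₂(0.12) = 0.3671
−0.13·log₂(0.13) = 0.3826
−0.05·log₂(0.05) = 0.2161
−0.28·log₂(0.28) = 0.5142
Sum ≈ 2.4195 → 2.419 bits.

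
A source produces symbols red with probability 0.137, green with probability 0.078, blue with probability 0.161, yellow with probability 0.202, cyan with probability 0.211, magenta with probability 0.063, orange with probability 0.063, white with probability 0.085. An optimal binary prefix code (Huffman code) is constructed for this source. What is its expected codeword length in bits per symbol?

Repeatedly combine the two least-probable nodes; the expected code length is the sum of the merged weights.
merge 63/1000 + 63/1000 → 63/500
merge 39/500 + 17/200 → 163/1000
merge 63/500 + 137/1000 → 263/1000
merge 161/1000 + 163/1000 → 81/250
merge 101/500 + 211/1000 → 413/1000
merge 263/1000 + 81/250 → 587/1000
merge 413/1000 + 587/1000 → 1
L = 63/500 + 163/1000 + 263/1000 + 81/250 + 413/1000 + 587/1000 + 1 = 719/250 = 2.876 bits/symbol.

2.876 bits/symbol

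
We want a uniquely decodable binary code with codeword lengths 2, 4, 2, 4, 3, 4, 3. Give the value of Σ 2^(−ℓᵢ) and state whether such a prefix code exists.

With common denominator 2^4 = 16: Σ 2^(−ℓᵢ) = 4/16 + 1/16 + 4/16 + 1/16 + 2/16 + 1/16 + 2/16 = 15/16 = 0.9375.
Kraft's inequality requires Σ ≤ 1; here Σ = 0.9375 ≤ 1, so such a prefix code exists.

0.9375; yes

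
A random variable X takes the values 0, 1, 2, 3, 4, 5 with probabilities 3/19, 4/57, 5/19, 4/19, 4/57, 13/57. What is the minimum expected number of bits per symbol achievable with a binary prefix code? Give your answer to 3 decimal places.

Repeatedly combine the two least-probable nodes; the expected code length is the sum of the merged weights.
merge 4/57 + 4/57 → 8/57
merge 8/57 + 3/19 → 17/57
merge 4/19 + 13/57 → 25/57
merge 5/19 + 17/57 → 32/57
merge 25/57 + 32/57 → 1
L = 8/57 + 17/57 + 25/57 + 32/57 + 1 = 139/57 ≈ 2.439 bits/symbol.

2.439 bits/symbol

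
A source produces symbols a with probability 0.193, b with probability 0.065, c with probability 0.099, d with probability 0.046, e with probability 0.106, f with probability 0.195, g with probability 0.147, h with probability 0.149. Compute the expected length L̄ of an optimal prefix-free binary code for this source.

2.916 bits/symbol

Repeatedly combine the two least-probable nodes; the expected code length is the sum of the merged weights.
merge 23/500 + 13/200 → 111/1000
merge 99/1000 + 53/500 → 41/200
merge 111/1000 + 147/1000 → 129/500
merge 149/1000 + 193/1000 → 171/500
merge 39/200 + 41/200 → 2/5
merge 129/500 + 171/500 → 3/5
merge 2/5 + 3/5 → 1
L = 111/1000 + 41/200 + 129/500 + 171/500 + 2/5 + 3/5 + 1 = 729/250 = 2.916 bits/symbol.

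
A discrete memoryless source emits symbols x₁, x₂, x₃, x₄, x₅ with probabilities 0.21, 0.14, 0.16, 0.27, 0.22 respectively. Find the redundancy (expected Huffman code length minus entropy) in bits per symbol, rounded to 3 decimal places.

0.016 bits

Entropy H = −Σ p log₂ p ≈ 2.2835 bits.
Huffman merges: 7/50+4/25→3/10; 21/100+11/50→43/100; 27/100+3/10→57/100; 43/100+57/100→1. L = 23/10 ≈ 2.3000.
L − H = 2.3000 − 2.2835 = 0.016 bits.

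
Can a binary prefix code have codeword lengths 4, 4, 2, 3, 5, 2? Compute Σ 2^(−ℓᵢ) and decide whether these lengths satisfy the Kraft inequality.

With common denominator 2^5 = 32: Σ 2^(−ℓᵢ) = 2/32 + 2/32 + 8/32 + 4/32 + 1/32 + 8/32 = 25/32 = 0.78125.
Kraft's inequality requires Σ ≤ 1; here Σ = 0.78125 ≤ 1, so such a prefix code exists.

0.78125; yes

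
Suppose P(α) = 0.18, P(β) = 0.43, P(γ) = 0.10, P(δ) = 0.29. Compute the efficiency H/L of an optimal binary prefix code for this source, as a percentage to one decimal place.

98.3%

Entropy H = −Σ p log₂ p ≈ 1.8190 bits.
Huffman merges: 1/10+9/50→7/25; 7/25+29/100→57/100; 43/100+57/100→1. L = 37/20 ≈ 1.8500.
Efficiency = H/L = 1.8190/1.8500 = 98.3%.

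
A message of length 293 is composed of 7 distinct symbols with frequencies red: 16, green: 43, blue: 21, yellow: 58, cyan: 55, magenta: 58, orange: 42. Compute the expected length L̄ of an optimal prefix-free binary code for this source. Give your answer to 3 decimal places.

Probabilities are the counts divided by 293.
Repeatedly combine the two least-probable nodes; the expected code length is the sum of the merged weights.
merge 16/293 + 21/293 → 37/293
merge 37/293 + 42/293 → 79/293
merge 43/293 + 55/293 → 98/293
merge 58/293 + 58/293 → 116/293
merge 79/293 + 98/293 → 177/293
merge 116/293 + 177/293 → 1
L = 37/293 + 79/293 + 98/293 + 116/293 + 177/293 + 1 = 800/293 ≈ 2.730 bits/symbol.

2.730 bits/symbol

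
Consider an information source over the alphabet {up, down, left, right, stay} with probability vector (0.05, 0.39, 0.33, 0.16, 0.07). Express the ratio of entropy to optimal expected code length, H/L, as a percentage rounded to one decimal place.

97.8%

Entropy H = −Σ p log₂ p ≈ 1.9653 bits.
Huffman merges: 1/20+7/100→3/25; 3/25+4/25→7/25; 7/25+33/100→61/100; 39/100+61/100→1. L = 201/100 ≈ 2.0100.
Efficiency = H/L = 1.9653/2.0100 = 97.8%.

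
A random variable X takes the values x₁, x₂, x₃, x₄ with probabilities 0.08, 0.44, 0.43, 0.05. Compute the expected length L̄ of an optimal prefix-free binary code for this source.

1.69 bits/symbol

Repeatedly combine the two least-probable nodes; the expected code length is the sum of the merged weights.
merge 1/20 + 2/25 → 13/100
merge 13/100 + 43/100 → 14/25
merge 11/25 + 14/25 → 1
L = 13/100 + 14/25 + 1 = 169/100 = 1.69 bits/symbol.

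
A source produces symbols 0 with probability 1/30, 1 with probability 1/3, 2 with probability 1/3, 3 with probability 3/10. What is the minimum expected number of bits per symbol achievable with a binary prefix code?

Repeatedly combine the two least-probable nodes; the expected code length is the sum of the merged weights.
merge 1/30 + 3/10 → 1/3
merge 1/3 + 1/3 → 2/3
merge 1/3 + 2/3 → 1
L = 1/3 + 2/3 + 1 = 2 bits/symbol.

2 bits/symbol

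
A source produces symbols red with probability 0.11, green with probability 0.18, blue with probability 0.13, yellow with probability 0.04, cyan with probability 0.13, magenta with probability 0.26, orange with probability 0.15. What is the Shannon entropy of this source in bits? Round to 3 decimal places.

H = −Σ pᵢ log₂ pᵢ.
−0.11·log₂(0.11) = 0.3503
−0.18·log₂(0.18) = 0.4453
−0.13·log₂(0.13) = 0.3826
−0.04·log₂(0.04) = 0.1858
−0.13·log₂(0.13) = 0.3826
−0.26·log₂(0.26) = 0.5053
−0.15·log₂(0.15) = 0.4105
Sum ≈ 2.6625 → 2.662 bits.

2.662 bits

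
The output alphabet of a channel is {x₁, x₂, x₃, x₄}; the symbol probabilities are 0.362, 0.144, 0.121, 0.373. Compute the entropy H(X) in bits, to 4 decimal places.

H = −Σ pᵢ log₂ pᵢ.
−0.362·log₂(0.362) = 0.5307
−0.144·log₂(0.144) = 0.4026
−0.121·log₂(0.121) = 0.3687
−0.373·log₂(0.373) = 0.5307
Sum ≈ 1.8326 → 1.8326 bits.

1.8326 bits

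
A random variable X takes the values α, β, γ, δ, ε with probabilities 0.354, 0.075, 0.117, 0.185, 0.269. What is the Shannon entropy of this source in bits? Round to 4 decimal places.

2.1327 bits

H = −Σ pᵢ log₂ pᵢ.
−0.354·log₂(0.354) = 0.5304
−0.075·log₂(0.075) = 0.2803
−0.117·log₂(0.117) = 0.3622
−0.185·log₂(0.185) = 0.4504
−0.269·log₂(0.269) = 0.5096
Sum ≈ 2.1327 → 2.1327 bits.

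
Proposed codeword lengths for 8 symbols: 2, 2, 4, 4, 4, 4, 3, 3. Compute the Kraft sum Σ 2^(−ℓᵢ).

With common denominator 2^4 = 16: Σ 2^(−ℓᵢ) = 4/16 + 4/16 + 1/16 + 1/16 + 1/16 + 1/16 + 2/16 + 2/16 = 16/16 = 1.

1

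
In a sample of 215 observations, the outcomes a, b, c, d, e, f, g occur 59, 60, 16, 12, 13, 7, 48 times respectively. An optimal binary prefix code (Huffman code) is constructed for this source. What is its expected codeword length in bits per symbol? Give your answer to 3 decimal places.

Probabilities are the counts divided by 215.
Repeatedly combine the two least-probable nodes; the expected code length is the sum of the merged weights.
merge 7/215 + 12/215 → 19/215
merge 13/215 + 16/215 → 29/215
merge 19/215 + 29/215 → 48/215
merge 48/215 + 48/215 → 96/215
merge 59/215 + 12/43 → 119/215
merge 96/215 + 119/215 → 1
L = 19/215 + 29/215 + 48/215 + 96/215 + 119/215 + 1 = 526/215 ≈ 2.447 bits/symbol.

2.447 bits/symbol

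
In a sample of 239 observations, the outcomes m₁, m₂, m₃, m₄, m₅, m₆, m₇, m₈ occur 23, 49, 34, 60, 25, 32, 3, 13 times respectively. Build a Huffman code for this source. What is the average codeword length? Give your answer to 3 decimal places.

Probabilities are the counts divided by 239.
Repeatedly combine the two least-probable nodes; the expected code length is the sum of the merged weights.
merge 3/239 + 13/239 → 16/239
merge 16/239 + 23/239 → 39/239
merge 25/239 + 32/239 → 57/239
merge 34/239 + 39/239 → 73/239
merge 49/239 + 57/239 → 106/239
merge 60/239 + 73/239 → 133/239
merge 106/239 + 133/239 → 1
L = 16/239 + 39/239 + 57/239 + 73/239 + 106/239 + 133/239 + 1 = 663/239 ≈ 2.774 bits/symbol.

2.774 bits/symbol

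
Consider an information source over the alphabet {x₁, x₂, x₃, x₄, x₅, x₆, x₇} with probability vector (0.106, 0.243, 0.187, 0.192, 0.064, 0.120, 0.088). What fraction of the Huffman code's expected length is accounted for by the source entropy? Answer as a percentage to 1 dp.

98.6%

Entropy H = −Σ p log₂ p ≈ 2.6781 bits.
Huffman merges: 8/125+11/125→19/125; 53/500+3/25→113/500; 19/125+187/1000→339/1000; 24/125+113/500→209/500; 243/1000+339/1000→291/500; 209/500+291/500→1. L = 2717/1000 ≈ 2.7170.
Efficiency = H/L = 2.6781/2.7170 = 98.6%.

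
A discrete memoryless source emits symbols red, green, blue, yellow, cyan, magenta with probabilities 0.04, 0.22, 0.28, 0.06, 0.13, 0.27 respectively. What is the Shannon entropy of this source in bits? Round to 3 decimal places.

H = −Σ pᵢ log₂ pᵢ.
−0.04·log₂(0.04) = 0.1858
−0.22·log₂(0.22) = 0.4806
−0.28·log₂(0.28) = 0.5142
−0.06·log₂(0.06) = 0.2435
−0.13·log₂(0.13) = 0.3826
−0.27·log₂(0.27) = 0.5100
Sum ≈ 2.3167 → 2.317 bits.

2.317 bits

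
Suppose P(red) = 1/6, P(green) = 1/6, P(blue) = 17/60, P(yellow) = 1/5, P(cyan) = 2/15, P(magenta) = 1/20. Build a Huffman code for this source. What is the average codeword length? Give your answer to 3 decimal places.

Repeatedly combine the two least-probable nodes; the expected code length is the sum of the merged weights.
merge 1/20 + 2/15 → 11/60
merge 1/6 + 1/6 → 1/3
merge 11/60 + 1/5 → 23/60
merge 17/60 + 1/3 → 37/60
merge 23/60 + 37/60 → 1
L = 11/60 + 1/3 + 23/60 + 37/60 + 1 = 151/60 ≈ 2.517 bits/symbol.

2.517 bits/symbol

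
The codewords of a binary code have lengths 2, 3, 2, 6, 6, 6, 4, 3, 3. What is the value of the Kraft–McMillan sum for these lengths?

0.984375

With common denominator 2^6 = 64: Σ 2^(−ℓᵢ) = 16/64 + 8/64 + 16/64 + 1/64 + 1/64 + 1/64 + 4/64 + 8/64 + 8/64 = 63/64 = 0.984375.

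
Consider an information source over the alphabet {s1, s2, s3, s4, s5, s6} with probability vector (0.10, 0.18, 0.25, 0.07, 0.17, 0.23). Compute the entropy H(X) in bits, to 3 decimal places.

2.468 bits

H = −Σ pᵢ log₂ pᵢ.
−0.10·log₂(0.10) = 0.3322
−0.18·log₂(0.18) = 0.4453
−0.25·log₂(0.25) = 0.5000
−0.07·log₂(0.07) = 0.2686
−0.17·log₂(0.17) = 0.4346
−0.23·log₂(0.23) = 0.4877
Sum ≈ 2.4683 → 2.468 bits.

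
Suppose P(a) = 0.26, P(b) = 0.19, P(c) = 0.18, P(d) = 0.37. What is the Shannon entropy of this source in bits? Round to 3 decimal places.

H = −Σ pᵢ log₂ pᵢ.
−0.26·log₂(0.26) = 0.5053
−0.19·log₂(0.19) = 0.4552
−0.18·log₂(0.18) = 0.4453
−0.37·log₂(0.37) = 0.5307
Sum ≈ 1.9366 → 1.937 bits.

1.937 bits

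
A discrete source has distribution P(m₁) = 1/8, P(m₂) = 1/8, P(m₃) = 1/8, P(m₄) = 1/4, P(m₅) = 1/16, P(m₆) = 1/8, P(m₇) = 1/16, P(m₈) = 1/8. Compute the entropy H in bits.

2.875 bits

Each probability is a power of 1/2, so log₂(1/p) is an integer.
H = Σ p·log₂(1/p) = 1/8·3 + 1/8·3 + 1/8·3 + 1/4·2 + 1/16·4 + 1/8·3 + 1/16·4 + 1/8·3 = 2.875 bits.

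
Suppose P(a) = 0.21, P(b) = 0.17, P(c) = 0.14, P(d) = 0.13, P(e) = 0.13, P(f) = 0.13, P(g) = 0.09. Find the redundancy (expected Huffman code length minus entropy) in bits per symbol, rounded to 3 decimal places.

Entropy H = −Σ p log₂ p ≈ 2.7651 bits.
Huffman merges: 9/100+13/100→11/50; 13/100+13/100→13/50; 7/50+17/100→31/100; 21/100+11/50→43/100; 13/50+31/100→57/100; 43/100+57/100→1. L = 279/100 ≈ 2.7900.
L − H = 2.7900 − 2.7651 = 0.025 bits.

0.025 bits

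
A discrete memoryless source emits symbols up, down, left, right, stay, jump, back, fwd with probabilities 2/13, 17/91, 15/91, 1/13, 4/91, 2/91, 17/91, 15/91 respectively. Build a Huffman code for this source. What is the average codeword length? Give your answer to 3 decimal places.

2.835 bits/symbol

Repeatedly combine the two least-probable nodes; the expected code length is the sum of the merged weights.
merge 2/91 + 4/91 → 6/91
merge 6/91 + 1/13 → 1/7
merge 1/7 + 2/13 → 27/91
merge 15/91 + 15/91 → 30/91
merge 17/91 + 17/91 → 34/91
merge 27/91 + 30/91 → 57/91
merge 34/91 + 57/91 → 1
L = 6/91 + 1/7 + 27/91 + 30/91 + 34/91 + 57/91 + 1 = 258/91 ≈ 2.835 bits/symbol.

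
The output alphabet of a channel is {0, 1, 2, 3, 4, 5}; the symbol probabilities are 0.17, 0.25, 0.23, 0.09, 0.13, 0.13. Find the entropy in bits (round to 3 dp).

2.500 bits

H = −Σ pᵢ log₂ pᵢ.
−0.17·log₂(0.17) = 0.4346
−0.25·log₂(0.25) = 0.5000
−0.23·log₂(0.23) = 0.4877
−0.09·log₂(0.09) = 0.3127
−0.13·log₂(0.13) = 0.3826
−0.13·log₂(0.13) = 0.3826
Sum ≈ 2.5002 → 2.500 bits.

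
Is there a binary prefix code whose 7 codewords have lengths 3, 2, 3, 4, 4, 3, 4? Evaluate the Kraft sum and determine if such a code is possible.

0.8125; yes

With common denominator 2^4 = 16: Σ 2^(−ℓᵢ) = 2/16 + 4/16 + 2/16 + 1/16 + 1/16 + 2/16 + 1/16 = 13/16 = 0.8125.
Kraft's inequality requires Σ ≤ 1; here Σ = 0.8125 ≤ 1, so such a prefix code exists.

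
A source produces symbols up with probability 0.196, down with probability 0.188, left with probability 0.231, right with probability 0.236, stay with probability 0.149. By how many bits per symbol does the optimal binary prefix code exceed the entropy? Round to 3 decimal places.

0.034 bits

Entropy H = −Σ p log₂ p ≈ 2.3033 bits.
Huffman merges: 149/1000+47/250→337/1000; 49/250+231/1000→427/1000; 59/250+337/1000→573/1000; 427/1000+573/1000→1. L = 2337/1000 ≈ 2.3370.
L − H = 2.3370 − 2.3033 = 0.034 bits.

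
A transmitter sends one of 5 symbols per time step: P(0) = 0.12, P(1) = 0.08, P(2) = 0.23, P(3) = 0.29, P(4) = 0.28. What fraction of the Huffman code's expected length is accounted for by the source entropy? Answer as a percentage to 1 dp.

Entropy H = −Σ p log₂ p ≈ 2.1784 bits.
Huffman merges: 2/25+3/25→1/5; 1/5+23/100→43/100; 7/25+29/100→57/100; 43/100+57/100→1. L = 11/5 ≈ 2.2000.
Efficiency = H/L = 2.1784/2.2000 = 99.0%.

99.0%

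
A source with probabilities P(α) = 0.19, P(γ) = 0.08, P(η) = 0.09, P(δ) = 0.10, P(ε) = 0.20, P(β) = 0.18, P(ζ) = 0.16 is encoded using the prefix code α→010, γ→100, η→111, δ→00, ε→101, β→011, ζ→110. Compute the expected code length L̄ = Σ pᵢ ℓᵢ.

L̄ = Σ pᵢ·ℓᵢ = 0.19·3 + 0.08·3 + 0.09·3 + 0.10·2 + 0.20·3 + 0.18·3 + 0.16·3 = 2.9 bits/symbol.

2.9 bits/symbol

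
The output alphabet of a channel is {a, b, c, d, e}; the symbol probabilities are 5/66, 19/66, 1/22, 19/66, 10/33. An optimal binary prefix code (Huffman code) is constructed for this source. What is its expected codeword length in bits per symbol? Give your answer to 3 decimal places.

2.121 bits/symbol

Repeatedly combine the two least-probable nodes; the expected code length is the sum of the merged weights.
merge 1/22 + 5/66 → 4/33
merge 4/33 + 19/66 → 9/22
merge 19/66 + 10/33 → 13/22
merge 9/22 + 13/22 → 1
L = 4/33 + 9/22 + 13/22 + 1 = 70/33 ≈ 2.121 bits/symbol.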